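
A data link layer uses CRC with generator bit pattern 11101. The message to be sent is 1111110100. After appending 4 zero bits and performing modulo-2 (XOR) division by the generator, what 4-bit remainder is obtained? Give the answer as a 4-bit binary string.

Append 4 zeros: 11111101000000. Divide by 11101 (XOR where the leading bit is 1):
  pos 0: 11111 XOR 11101 = 00010
  pos 3: 10101 XOR 11101 = 01000
  pos 4: 10000 XOR 11101 = 01101
  pos 5: 11010 XOR 11101 = 00111
  pos 7: 11100 XOR 11101 = 00001
Remainder (last 4 bits) = 0100. This is the CRC / FCS.

0100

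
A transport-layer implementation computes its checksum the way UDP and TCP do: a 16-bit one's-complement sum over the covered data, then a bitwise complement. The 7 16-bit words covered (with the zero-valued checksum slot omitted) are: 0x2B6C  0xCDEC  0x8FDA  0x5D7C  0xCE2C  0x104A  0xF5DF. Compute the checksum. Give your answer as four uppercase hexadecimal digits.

One's-complement addition (fold any carry out of bit 15 back into bit 0):
  0x2B6C + 0xCDEC = 0x0F958
  0xF958 + 0x8FDA = 0x18932 → wrap carry → 0x8933
  0x8933 + 0x5D7C = 0x0E6AF
  0xE6AF + 0xCE2C = 0x1B4DB → wrap carry → 0xB4DC
  0xB4DC + 0x104A = 0x0C526
  0xC526 + 0xF5DF = 0x1BB05 → wrap carry → 0xBB06
One's-complement sum = 0xBB06.
Checksum = ~0xBB06 & 0xFFFF = 0x44F9.

44F9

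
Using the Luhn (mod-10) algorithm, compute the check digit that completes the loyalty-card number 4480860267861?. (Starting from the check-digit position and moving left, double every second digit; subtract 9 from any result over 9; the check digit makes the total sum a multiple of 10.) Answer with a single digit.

Partial digits right→left: 1 6 8 7 6 2 0 6 8 0 8 4 4
Double every second digit counting from the check-digit position (so the 1st, 3rd, 5th, ... of the partial from the right).
  doubled (with −9 where >9): 2 7 3 0 7 7 8 → sum 34
  kept as-is: 6 7 2 6 0 4 → sum 25
Total = 34 + 25 = 59.
Check digit = (10 − (59 mod 10)) mod 10 = 1.

1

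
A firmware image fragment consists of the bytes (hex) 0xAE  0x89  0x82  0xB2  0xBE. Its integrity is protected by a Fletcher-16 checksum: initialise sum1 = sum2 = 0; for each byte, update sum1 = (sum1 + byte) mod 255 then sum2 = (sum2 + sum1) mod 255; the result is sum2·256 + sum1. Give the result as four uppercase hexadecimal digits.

Running sums (mod 255):
  after byte 0 (0xAE): sum1=174, sum2=174
  after byte 1 (0x89): sum1=56, sum2=230
  after byte 2 (0x82): sum1=186, sum2=161
  after byte 3 (0xB2): sum1=109, sum2=15
  after byte 4 (0xBE): sum1=44, sum2=59
Checksum = sum2·256 + sum1 = 59·256 + 44 = 15148 = 0x3B2C.

3B2C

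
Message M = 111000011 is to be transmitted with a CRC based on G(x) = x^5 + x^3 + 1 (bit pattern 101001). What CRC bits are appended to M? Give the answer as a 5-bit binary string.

Append 5 zeros: 11100001100000. Divide by 101001 (XOR where the leading bit is 1):
  pos 0: 111000 XOR 101001 = 010001
  pos 1: 100010 XOR 101001 = 001011
  pos 3: 101111 XOR 101001 = 000110
  pos 6: 110000 XOR 101001 = 011001
  pos 7: 110010 XOR 101001 = 011011
  pos 8: 110110 XOR 101001 = 011111
Remainder (last 5 bits) = 11111. This is the CRC / FCS.

11111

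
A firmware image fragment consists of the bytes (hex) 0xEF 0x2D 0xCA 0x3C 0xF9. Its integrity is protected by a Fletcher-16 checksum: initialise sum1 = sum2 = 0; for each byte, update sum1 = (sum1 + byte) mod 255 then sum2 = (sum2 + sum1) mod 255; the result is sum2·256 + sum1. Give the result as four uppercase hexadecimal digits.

Running sums (mod 255):
  after byte 0 (0xEF): sum1=239, sum2=239
  after byte 1 (0x2D): sum1=29, sum2=13
  after byte 2 (0xCA): sum1=231, sum2=244
  after byte 3 (0x3C): sum1=36, sum2=25
  after byte 4 (0xF9): sum1=30, sum2=55
Checksum = sum2·256 + sum1 = 55·256 + 30 = 14110 = 0x371E.

371E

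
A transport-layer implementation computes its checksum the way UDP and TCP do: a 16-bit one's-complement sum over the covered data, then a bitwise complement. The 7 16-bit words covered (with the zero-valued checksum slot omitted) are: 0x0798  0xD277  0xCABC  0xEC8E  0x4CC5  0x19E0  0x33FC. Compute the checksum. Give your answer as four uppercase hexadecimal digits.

One's-complement addition (fold any carry out of bit 15 back into bit 0):
  0x0798 + 0xD277 = 0x0DA0F
  0xDA0F + 0xCABC = 0x1A4CB → wrap carry → 0xA4CC
  0xA4CC + 0xEC8E = 0x1915A → wrap carry → 0x915B
  0x915B + 0x4CC5 = 0x0DE20
  0xDE20 + 0x19E0 = 0x0F800
  0xF800 + 0x33FC = 0x12BFC → wrap carry → 0x2BFD
One's-complement sum = 0x2BFD.
Checksum = ~0x2BFD & 0xFFFF = 0xD402.

D402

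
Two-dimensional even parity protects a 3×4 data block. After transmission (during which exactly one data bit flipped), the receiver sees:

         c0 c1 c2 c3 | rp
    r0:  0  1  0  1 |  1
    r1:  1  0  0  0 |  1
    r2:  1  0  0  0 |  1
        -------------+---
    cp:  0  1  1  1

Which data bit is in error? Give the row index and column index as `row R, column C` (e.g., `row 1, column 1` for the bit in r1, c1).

row 0, column 2

Recompute each row's even parity and compare to rp:
  r0: data parity 0, sent rp 1 → mismatch
  r1: data parity 1, sent rp 1 → ok
  r2: data parity 1, sent rp 1 → ok
Recompute each column's even parity and compare to cp:
  c0: data parity 0, sent cp 0 → ok
  c1: data parity 1, sent cp 1 → ok
  c2: data parity 0, sent cp 1 → mismatch
  c3: data parity 1, sent cp 1 → ok
Exactly one row (r0) and one column (c2) fail → the flipped bit is at their intersection.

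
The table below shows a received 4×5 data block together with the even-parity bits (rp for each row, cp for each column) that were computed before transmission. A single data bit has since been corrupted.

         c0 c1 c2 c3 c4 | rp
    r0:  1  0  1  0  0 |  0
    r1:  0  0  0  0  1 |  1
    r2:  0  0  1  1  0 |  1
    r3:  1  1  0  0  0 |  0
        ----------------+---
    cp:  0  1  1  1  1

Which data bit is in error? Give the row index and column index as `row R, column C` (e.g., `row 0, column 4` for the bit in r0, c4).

Recompute each row's even parity and compare to rp:
  r0: data parity 0, sent rp 0 → ok
  r1: data parity 1, sent rp 1 → ok
  r2: data parity 0, sent rp 1 → mismatch
  r3: data parity 0, sent rp 0 → ok
Recompute each column's even parity and compare to cp:
  c0: data parity 0, sent cp 0 → ok
  c1: data parity 1, sent cp 1 → ok
  c2: data parity 0, sent cp 1 → mismatch
  c3: data parity 1, sent cp 1 → ok
  c4: data parity 1, sent cp 1 → ok
Exactly one row (r2) and one column (c2) fail → the flipped bit is at their intersection.

row 2, column 2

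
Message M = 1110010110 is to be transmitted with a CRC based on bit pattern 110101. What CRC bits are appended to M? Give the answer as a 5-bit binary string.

Append 5 zeros: 111001011000000. Divide by 110101 (XOR where the leading bit is 1):
  pos 0: 111001 XOR 110101 = 001100
  pos 2: 110001 XOR 110101 = 000100
  pos 5: 100100 XOR 110101 = 010001
  pos 6: 100010 XOR 110101 = 010111
  pos 7: 101110 XOR 110101 = 011011
  pos 8: 110110 XOR 110101 = 000011
Remainder (last 5 bits) = 00110. This is the CRC / FCS.

00110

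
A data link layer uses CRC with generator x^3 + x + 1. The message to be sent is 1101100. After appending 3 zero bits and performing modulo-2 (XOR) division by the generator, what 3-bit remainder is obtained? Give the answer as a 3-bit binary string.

100

Append 3 zeros: 1101100000. Divide by 1011 (XOR where the leading bit is 1):
  pos 0: 1101 XOR 1011 = 0110
  pos 1: 1101 XOR 1011 = 0110
  pos 2: 1100 XOR 1011 = 0111
  pos 3: 1110 XOR 1011 = 0101
  pos 4: 1010 XOR 1011 = 0001
Remainder (last 3 bits) = 100. This is the CRC / FCS.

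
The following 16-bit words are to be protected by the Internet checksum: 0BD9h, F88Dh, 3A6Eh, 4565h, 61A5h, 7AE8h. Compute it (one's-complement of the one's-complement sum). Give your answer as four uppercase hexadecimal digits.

9F37

One's-complement addition (fold any carry out of bit 15 back into bit 0):
  0x0BD9 + 0xF88D = 0x10466 → wrap carry → 0x0467
  0x0467 + 0x3A6E = 0x03ED5
  0x3ED5 + 0x4565 = 0x0843A
  0x843A + 0x61A5 = 0x0E5DF
  0xE5DF + 0x7AE8 = 0x160C7 → wrap carry → 0x60C8
One's-complement sum = 0x60C8.
Checksum = ~0x60C8 & 0xFFFF = 0x9F37.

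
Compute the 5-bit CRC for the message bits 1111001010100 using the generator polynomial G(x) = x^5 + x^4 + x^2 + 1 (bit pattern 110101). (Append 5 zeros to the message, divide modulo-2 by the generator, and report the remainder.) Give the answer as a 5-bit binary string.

Append 5 zeros: 111100101010000000. Divide by 110101 (XOR where the leading bit is 1):
  pos 0: 111100 XOR 110101 = 001001
  pos 2: 100110 XOR 110101 = 010011
  pos 3: 100111 XOR 110101 = 010010
  pos 4: 100100 XOR 110101 = 010001
  pos 5: 100011 XOR 110101 = 010110
  pos 6: 101100 XOR 110101 = 011001
  pos 7: 110010 XOR 110101 = 000111
  pos 10: 111000 XOR 110101 = 001101
  pos 12: 110100 XOR 110101 = 000001
Remainder (last 5 bits) = 00001. This is the CRC / FCS.

00001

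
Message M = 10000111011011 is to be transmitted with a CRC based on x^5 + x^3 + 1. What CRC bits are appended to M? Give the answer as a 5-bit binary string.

00001

Append 5 zeros: 1000011101101100000. Divide by 101001 (XOR where the leading bit is 1):
  pos 0: 100001 XOR 101001 = 001000
  pos 2: 100011 XOR 101001 = 001010
  pos 4: 101001 XOR 101001 = 000000
  pos 10: 101100 XOR 101001 = 000101
  pos 13: 101000 XOR 101001 = 000001
Remainder (last 5 bits) = 00001. This is the CRC / FCS.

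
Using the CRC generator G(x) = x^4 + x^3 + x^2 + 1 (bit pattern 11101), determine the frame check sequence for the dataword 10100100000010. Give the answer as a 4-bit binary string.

Append 4 zeros: 101001000000100000. Divide by 11101 (XOR where the leading bit is 1):
  pos 0: 10100 XOR 11101 = 01001
  pos 1: 10011 XOR 11101 = 01110
  pos 2: 11100 XOR 11101 = 00001
  pos 6: 10000 XOR 11101 = 01101
  pos 7: 11010 XOR 11101 = 00111
  pos 9: 11110 XOR 11101 = 00011
  pos 12: 11000 XOR 11101 = 00101
Remainder (last 4 bits) = 1010. This is the CRC / FCS.

1010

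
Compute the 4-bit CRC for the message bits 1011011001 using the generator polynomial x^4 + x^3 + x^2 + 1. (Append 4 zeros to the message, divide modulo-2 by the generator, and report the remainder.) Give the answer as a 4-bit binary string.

0101

Append 4 zeros: 10110110010000. Divide by 11101 (XOR where the leading bit is 1):
  pos 0: 10110 XOR 11101 = 01011
  pos 1: 10111 XOR 11101 = 01010
  pos 2: 10101 XOR 11101 = 01000
  pos 3: 10000 XOR 11101 = 01101
  pos 4: 11010 XOR 11101 = 00111
  pos 6: 11110 XOR 11101 = 00011
  pos 9: 11000 XOR 11101 = 00101
Remainder (last 4 bits) = 0101. This is the CRC / FCS.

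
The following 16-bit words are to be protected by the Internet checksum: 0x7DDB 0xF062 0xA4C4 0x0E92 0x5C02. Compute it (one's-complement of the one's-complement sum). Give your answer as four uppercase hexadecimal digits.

One's-complement addition (fold any carry out of bit 15 back into bit 0):
  0x7DDB + 0xF062 = 0x16E3D → wrap carry → 0x6E3E
  0x6E3E + 0xA4C4 = 0x11302 → wrap carry → 0x1303
  0x1303 + 0x0E92 = 0x02195
  0x2195 + 0x5C02 = 0x07D97
One's-complement sum = 0x7D97.
Checksum = ~0x7D97 & 0xFFFF = 0x8268.

8268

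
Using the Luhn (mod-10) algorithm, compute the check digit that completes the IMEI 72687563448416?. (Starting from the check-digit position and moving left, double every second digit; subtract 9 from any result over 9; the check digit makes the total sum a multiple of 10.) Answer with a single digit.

4

Partial digits right→left: 6 1 4 8 4 4 3 6 5 7 8 6 2 7
Double every second digit counting from the check-digit position (so the 1st, 3rd, 5th, ... of the partial from the right).
  doubled (with −9 where >9): 3 8 8 6 1 7 4 → sum 37
  kept as-is: 1 8 4 6 7 6 7 → sum 39
Total = 37 + 39 = 76.
Check digit = (10 − (76 mod 10)) mod 10 = 4.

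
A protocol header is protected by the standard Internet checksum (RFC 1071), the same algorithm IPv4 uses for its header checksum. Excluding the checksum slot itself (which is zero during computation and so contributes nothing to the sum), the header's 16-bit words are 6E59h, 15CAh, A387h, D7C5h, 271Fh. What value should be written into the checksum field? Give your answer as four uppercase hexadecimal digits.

D96F

One's-complement addition (fold any carry out of bit 15 back into bit 0):
  0x6E59 + 0x15CA = 0x08423
  0x8423 + 0xA387 = 0x127AA → wrap carry → 0x27AB
  0x27AB + 0xD7C5 = 0x0FF70
  0xFF70 + 0x271F = 0x1268F → wrap carry → 0x2690
One's-complement sum = 0x2690.
Checksum = ~0x2690 & 0xFFFF = 0xD96F.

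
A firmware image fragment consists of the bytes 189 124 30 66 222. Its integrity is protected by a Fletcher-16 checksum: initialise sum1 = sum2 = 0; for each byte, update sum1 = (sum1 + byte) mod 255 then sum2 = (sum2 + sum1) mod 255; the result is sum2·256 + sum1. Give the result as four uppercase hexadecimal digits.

6479

Running sums (mod 255):
  after byte 0 (189): sum1=189, sum2=189
  after byte 1 (124): sum1=58, sum2=247
  after byte 2 (30): sum1=88, sum2=80
  after byte 3 (66): sum1=154, sum2=234
  after byte 4 (222): sum1=121, sum2=100
Checksum = sum2·256 + sum1 = 100·256 + 121 = 25721 = 0x6479.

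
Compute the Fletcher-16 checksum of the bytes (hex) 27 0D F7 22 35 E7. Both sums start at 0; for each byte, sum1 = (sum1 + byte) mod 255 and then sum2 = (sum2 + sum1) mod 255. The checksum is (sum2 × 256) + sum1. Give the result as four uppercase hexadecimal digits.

Running sums (mod 255):
  after byte 0 (27): sum1=39, sum2=39
  after byte 1 (0D): sum1=52, sum2=91
  after byte 2 (F7): sum1=44, sum2=135
  after byte 3 (22): sum1=78, sum2=213
  after byte 4 (35): sum1=131, sum2=89
  after byte 5 (E7): sum1=107, sum2=196
Checksum = sum2·256 + sum1 = 196·256 + 107 = 50283 = 0xC46B.

C46B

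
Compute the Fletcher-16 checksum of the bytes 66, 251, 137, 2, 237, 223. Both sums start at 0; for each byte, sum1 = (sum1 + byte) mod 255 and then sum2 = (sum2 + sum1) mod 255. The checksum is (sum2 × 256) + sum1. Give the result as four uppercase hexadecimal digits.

Running sums (mod 255):
  after byte 0 (66): sum1=66, sum2=66
  after byte 1 (251): sum1=62, sum2=128
  after byte 2 (137): sum1=199, sum2=72
  after byte 3 (2): sum1=201, sum2=18
  after byte 4 (237): sum1=183, sum2=201
  after byte 5 (223): sum1=151, sum2=97
Checksum = sum2·256 + sum1 = 97·256 + 151 = 24983 = 0x6197.

6197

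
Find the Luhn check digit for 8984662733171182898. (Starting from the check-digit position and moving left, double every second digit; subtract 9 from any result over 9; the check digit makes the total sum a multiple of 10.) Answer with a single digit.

Partial digits right→left: 8 9 8 2 8 1 1 7 1 3 3 7 2 6 6 4 8 9 8
Double every second digit counting from the check-digit position (so the 1st, 3rd, 5th, ... of the partial from the right).
  doubled (with −9 where >9): 7 7 7 2 2 6 4 3 7 7 → sum 52
  kept as-is: 9 2 1 7 3 7 6 4 9 → sum 48
Total = 52 + 48 = 100.
Check digit = (10 − (100 mod 10)) mod 10 = 0.

0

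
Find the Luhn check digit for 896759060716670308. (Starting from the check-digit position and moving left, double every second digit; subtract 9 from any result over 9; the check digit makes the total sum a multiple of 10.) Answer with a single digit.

Partial digits right→left: 8 0 3 0 7 6 6 1 7 0 6 0 9 5 7 6 9 8
Double every second digit counting from the check-digit position (so the 1st, 3rd, 5th, ... of the partial from the right).
  doubled (with −9 where >9): 7 6 5 3 5 3 9 5 9 → sum 52
  kept as-is: 0 0 6 1 0 0 5 6 8 → sum 26
Total = 52 + 26 = 78.
Check digit = (10 − (78 mod 10)) mod 10 = 2.

2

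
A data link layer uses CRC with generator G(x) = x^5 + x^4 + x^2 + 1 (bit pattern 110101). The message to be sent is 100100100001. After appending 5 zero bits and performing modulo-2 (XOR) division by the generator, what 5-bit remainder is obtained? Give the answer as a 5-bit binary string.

Append 5 zeros: 10010010000100000. Divide by 110101 (XOR where the leading bit is 1):
  pos 0: 100100 XOR 110101 = 010001
  pos 1: 100011 XOR 110101 = 010110
  pos 2: 101100 XOR 110101 = 011001
  pos 3: 110010 XOR 110101 = 000111
  pos 6: 111001 XOR 110101 = 001100
  pos 8: 110000 XOR 110101 = 000101
  pos 11: 101000 XOR 110101 = 011101
Remainder (last 5 bits) = 11101. This is the CRC / FCS.

11101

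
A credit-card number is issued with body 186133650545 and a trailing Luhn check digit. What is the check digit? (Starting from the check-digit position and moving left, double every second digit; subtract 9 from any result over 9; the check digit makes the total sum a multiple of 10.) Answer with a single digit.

Partial digits right→left: 5 4 5 0 5 6 3 3 1 6 8 1
Double every second digit counting from the check-digit position (so the 1st, 3rd, 5th, ... of the partial from the right).
  doubled (with −9 where >9): 1 1 1 6 2 7 → sum 18
  kept as-is: 4 0 6 3 6 1 → sum 20
Total = 18 + 20 = 38.
Check digit = (10 − (38 mod 10)) mod 10 = 2.

2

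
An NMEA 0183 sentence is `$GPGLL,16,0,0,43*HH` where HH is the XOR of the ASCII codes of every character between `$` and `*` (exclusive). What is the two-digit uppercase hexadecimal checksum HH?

50

XOR the ASCII codes of the payload characters:
  'G' = 0x47 → acc = 0x47
  'P' = 0x50 → acc = 0x17
  'G' = 0x47 → acc = 0x50
  'L' = 0x4C → acc = 0x1C
  'L' = 0x4C → acc = 0x50
  ',' = 0x2C → acc = 0x7C
  '1' = 0x31 → acc = 0x4D
  '6' = 0x36 → acc = 0x7B
  ',' = 0x2C → acc = 0x57
  '0' = 0x30 → acc = 0x67
  ',' = 0x2C → acc = 0x4B
  '0' = 0x30 → acc = 0x7B
  ',' = 0x2C → acc = 0x57
  '4' = 0x34 → acc = 0x63
  '3' = 0x33 → acc = 0x50
Checksum = 0x50.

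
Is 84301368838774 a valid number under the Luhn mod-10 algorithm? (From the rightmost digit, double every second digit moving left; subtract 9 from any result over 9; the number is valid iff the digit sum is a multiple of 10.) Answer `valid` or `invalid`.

invalid

From the right, keep odd positions and double even positions (subtract 9 from any doubled value over 9):
  doubled (positions 2,4,...): 5 7 7 3 2 6 7 → sum 37
  kept (positions 1,3,...): 4 7 3 8 3 0 4 → sum 29
Total = 66.
66 mod 10 = 6, so the number is invalid.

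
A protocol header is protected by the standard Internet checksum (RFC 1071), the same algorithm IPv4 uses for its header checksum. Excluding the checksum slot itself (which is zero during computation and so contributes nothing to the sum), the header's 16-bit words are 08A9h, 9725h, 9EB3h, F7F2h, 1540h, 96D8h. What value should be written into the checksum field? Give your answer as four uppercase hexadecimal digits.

One's-complement addition (fold any carry out of bit 15 back into bit 0):
  0x08A9 + 0x9725 = 0x09FCE
  0x9FCE + 0x9EB3 = 0x13E81 → wrap carry → 0x3E82
  0x3E82 + 0xF7F2 = 0x13674 → wrap carry → 0x3675
  0x3675 + 0x1540 = 0x04BB5
  0x4BB5 + 0x96D8 = 0x0E28D
One's-complement sum = 0xE28D.
Checksum = ~0xE28D & 0xFFFF = 0x1D72.

1D72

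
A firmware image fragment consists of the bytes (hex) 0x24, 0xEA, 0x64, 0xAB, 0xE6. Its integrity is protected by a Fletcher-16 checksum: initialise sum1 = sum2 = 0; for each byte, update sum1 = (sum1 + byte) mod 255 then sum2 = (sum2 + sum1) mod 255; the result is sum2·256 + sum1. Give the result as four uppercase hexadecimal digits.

Running sums (mod 255):
  after byte 0 (0x24): sum1=36, sum2=36
  after byte 1 (0xEA): sum1=15, sum2=51
  after byte 2 (0x64): sum1=115, sum2=166
  after byte 3 (0xAB): sum1=31, sum2=197
  after byte 4 (0xE6): sum1=6, sum2=203
Checksum = sum2·256 + sum1 = 203·256 + 6 = 51974 = 0xCB06.

CB06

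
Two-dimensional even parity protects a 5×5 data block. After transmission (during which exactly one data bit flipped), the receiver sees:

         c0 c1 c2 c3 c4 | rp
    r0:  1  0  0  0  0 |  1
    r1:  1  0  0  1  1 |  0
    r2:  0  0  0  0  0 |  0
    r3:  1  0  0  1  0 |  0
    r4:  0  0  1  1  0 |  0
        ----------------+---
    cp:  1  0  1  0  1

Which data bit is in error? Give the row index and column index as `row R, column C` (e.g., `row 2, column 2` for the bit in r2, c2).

row 1, column 3

Recompute each row's even parity and compare to rp:
  r0: data parity 1, sent rp 1 → ok
  r1: data parity 1, sent rp 0 → mismatch
  r2: data parity 0, sent rp 0 → ok
  r3: data parity 0, sent rp 0 → ok
  r4: data parity 0, sent rp 0 → ok
Recompute each column's even parity and compare to cp:
  c0: data parity 1, sent cp 1 → ok
  c1: data parity 0, sent cp 0 → ok
  c2: data parity 1, sent cp 1 → ok
  c3: data parity 1, sent cp 0 → mismatch
  c4: data parity 1, sent cp 1 → ok
Exactly one row (r1) and one column (c3) fail → the flipped bit is at their intersection.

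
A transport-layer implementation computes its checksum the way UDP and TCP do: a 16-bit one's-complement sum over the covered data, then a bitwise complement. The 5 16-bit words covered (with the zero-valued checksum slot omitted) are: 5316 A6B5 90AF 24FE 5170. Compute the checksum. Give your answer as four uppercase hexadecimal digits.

FF15

One's-complement addition (fold any carry out of bit 15 back into bit 0):
  0x5316 + 0xA6B5 = 0x0F9CB
  0xF9CB + 0x90AF = 0x18A7A → wrap carry → 0x8A7B
  0x8A7B + 0x24FE = 0x0AF79
  0xAF79 + 0x5170 = 0x100E9 → wrap carry → 0x00EA
One's-complement sum = 0x00EA.
Checksum = ~0x00EA & 0xFFFF = 0xFF15.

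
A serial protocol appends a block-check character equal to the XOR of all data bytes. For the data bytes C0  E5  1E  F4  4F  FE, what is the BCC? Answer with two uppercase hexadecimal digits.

7E

XOR the bytes together:
  start with 0xC0
  0xC0 ⊕ 0xE5 = 0x25
  0x25 ⊕ 0x1E = 0x3B
  0x3B ⊕ 0xF4 = 0xCF
  0xCF ⊕ 0x4F = 0x80
  0x80 ⊕ 0xFE = 0x7E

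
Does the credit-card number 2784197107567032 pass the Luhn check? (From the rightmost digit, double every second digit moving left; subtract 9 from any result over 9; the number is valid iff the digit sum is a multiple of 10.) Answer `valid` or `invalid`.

From the right, keep odd positions and double even positions (subtract 9 from any doubled value over 9):
  doubled (positions 2,4,...): 6 5 1 0 5 2 7 4 → sum 30
  kept (positions 1,3,...): 2 0 6 7 1 9 4 7 → sum 36
Total = 66.
66 mod 10 = 6, so the number is invalid.

invalid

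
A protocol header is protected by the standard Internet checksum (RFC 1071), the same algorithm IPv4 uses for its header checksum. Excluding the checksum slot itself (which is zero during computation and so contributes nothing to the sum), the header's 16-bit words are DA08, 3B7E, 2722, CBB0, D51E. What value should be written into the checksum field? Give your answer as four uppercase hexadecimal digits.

One's-complement addition (fold any carry out of bit 15 back into bit 0):
  0xDA08 + 0x3B7E = 0x11586 → wrap carry → 0x1587
  0x1587 + 0x2722 = 0x03CA9
  0x3CA9 + 0xCBB0 = 0x10859 → wrap carry → 0x085A
  0x085A + 0xD51E = 0x0DD78
One's-complement sum = 0xDD78.
Checksum = ~0xDD78 & 0xFFFF = 0x2287.

2287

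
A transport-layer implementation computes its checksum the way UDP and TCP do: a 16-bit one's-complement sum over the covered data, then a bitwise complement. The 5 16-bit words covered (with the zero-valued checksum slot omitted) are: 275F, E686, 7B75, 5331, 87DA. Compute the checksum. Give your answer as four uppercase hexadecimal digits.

One's-complement addition (fold any carry out of bit 15 back into bit 0):
  0x275F + 0xE686 = 0x10DE5 → wrap carry → 0x0DE6
  0x0DE6 + 0x7B75 = 0x0895B
  0x895B + 0x5331 = 0x0DC8C
  0xDC8C + 0x87DA = 0x16466 → wrap carry → 0x6467
One's-complement sum = 0x6467.
Checksum = ~0x6467 & 0xFFFF = 0x9B98.

9B98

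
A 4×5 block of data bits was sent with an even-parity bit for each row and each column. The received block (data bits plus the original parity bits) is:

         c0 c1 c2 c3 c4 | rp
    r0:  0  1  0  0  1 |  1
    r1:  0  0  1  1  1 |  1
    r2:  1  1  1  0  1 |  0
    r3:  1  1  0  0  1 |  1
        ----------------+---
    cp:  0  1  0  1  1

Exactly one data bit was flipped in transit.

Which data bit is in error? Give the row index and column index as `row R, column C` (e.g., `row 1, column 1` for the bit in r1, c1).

Recompute each row's even parity and compare to rp:
  r0: data parity 0, sent rp 1 → mismatch
  r1: data parity 1, sent rp 1 → ok
  r2: data parity 0, sent rp 0 → ok
  r3: data parity 1, sent rp 1 → ok
Recompute each column's even parity and compare to cp:
  c0: data parity 0, sent cp 0 → ok
  c1: data parity 1, sent cp 1 → ok
  c2: data parity 0, sent cp 0 → ok
  c3: data parity 1, sent cp 1 → ok
  c4: data parity 0, sent cp 1 → mismatch
Exactly one row (r0) and one column (c4) fail → the flipped bit is at their intersection.

row 0, column 4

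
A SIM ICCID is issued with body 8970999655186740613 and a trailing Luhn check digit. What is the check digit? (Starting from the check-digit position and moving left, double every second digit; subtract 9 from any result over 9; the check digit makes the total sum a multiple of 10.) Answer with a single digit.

Partial digits right→left: 3 1 6 0 4 7 6 8 1 5 5 6 9 9 9 0 7 9 8
Double every second digit counting from the check-digit position (so the 1st, 3rd, 5th, ... of the partial from the right).
  doubled (with −9 where >9): 6 3 8 3 2 1 9 9 5 7 → sum 53
  kept as-is: 1 0 7 8 5 6 9 0 9 → sum 45
Total = 53 + 45 = 98.
Check digit = (10 − (98 mod 10)) mod 10 = 2.

2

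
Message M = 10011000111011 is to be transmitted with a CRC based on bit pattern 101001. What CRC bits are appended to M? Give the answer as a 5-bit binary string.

10011

Append 5 zeros: 1001100011101100000. Divide by 101001 (XOR where the leading bit is 1):
  pos 0: 100110 XOR 101001 = 001111
  pos 2: 111100 XOR 101001 = 010101
  pos 3: 101011 XOR 101001 = 000010
  pos 7: 101101 XOR 101001 = 000100
  pos 10: 100100 XOR 101001 = 001101
  pos 12: 110100 XOR 101001 = 011101
  pos 13: 111010 XOR 101001 = 010011
Remainder (last 5 bits) = 10011. This is the CRC / FCS.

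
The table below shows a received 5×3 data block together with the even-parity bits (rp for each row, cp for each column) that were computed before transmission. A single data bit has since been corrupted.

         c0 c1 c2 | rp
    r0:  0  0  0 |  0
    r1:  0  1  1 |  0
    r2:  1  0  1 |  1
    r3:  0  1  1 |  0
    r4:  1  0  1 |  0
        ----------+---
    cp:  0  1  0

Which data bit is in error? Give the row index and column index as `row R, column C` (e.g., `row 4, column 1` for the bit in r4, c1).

Recompute each row's even parity and compare to rp:
  r0: data parity 0, sent rp 0 → ok
  r1: data parity 0, sent rp 0 → ok
  r2: data parity 0, sent rp 1 → mismatch
  r3: data parity 0, sent rp 0 → ok
  r4: data parity 0, sent rp 0 → ok
Recompute each column's even parity and compare to cp:
  c0: data parity 0, sent cp 0 → ok
  c1: data parity 0, sent cp 1 → mismatch
  c2: data parity 0, sent cp 0 → ok
Exactly one row (r2) and one column (c1) fail → the flipped bit is at their intersection.

row 2, column 1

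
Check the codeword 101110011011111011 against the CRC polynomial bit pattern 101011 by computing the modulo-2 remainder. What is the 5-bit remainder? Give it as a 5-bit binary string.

Modulo-2 division of 101110011011111011 by 101011:
  pos 0: 101110 XOR 101011 = 000101
  pos 3: 101011 XOR 101011 = 000000
  pos 10: 111110 XOR 101011 = 010101
  pos 11: 101011 XOR 101011 = 000000
Remainder = 00001 (nonzero — an error is detected).

00001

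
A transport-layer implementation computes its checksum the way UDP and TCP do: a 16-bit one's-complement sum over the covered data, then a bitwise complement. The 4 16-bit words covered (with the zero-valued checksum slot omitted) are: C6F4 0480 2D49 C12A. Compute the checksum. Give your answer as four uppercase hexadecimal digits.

One's-complement addition (fold any carry out of bit 15 back into bit 0):
  0xC6F4 + 0x0480 = 0x0CB74
  0xCB74 + 0x2D49 = 0x0F8BD
  0xF8BD + 0xC12A = 0x1B9E7 → wrap carry → 0xB9E8
One's-complement sum = 0xB9E8.
Checksum = ~0xB9E8 & 0xFFFF = 0x4617.

4617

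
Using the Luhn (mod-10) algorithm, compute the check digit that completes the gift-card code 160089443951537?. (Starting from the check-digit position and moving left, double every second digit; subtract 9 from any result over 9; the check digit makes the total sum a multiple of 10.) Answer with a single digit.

8

Partial digits right→left: 7 3 5 1 5 9 3 4 4 9 8 0 0 6 1
Double every second digit counting from the check-digit position (so the 1st, 3rd, 5th, ... of the partial from the right).
  doubled (with −9 where >9): 5 1 1 6 8 7 0 2 → sum 30
  kept as-is: 3 1 9 4 9 0 6 → sum 32
Total = 30 + 32 = 62.
Check digit = (10 − (62 mod 10)) mod 10 = 8.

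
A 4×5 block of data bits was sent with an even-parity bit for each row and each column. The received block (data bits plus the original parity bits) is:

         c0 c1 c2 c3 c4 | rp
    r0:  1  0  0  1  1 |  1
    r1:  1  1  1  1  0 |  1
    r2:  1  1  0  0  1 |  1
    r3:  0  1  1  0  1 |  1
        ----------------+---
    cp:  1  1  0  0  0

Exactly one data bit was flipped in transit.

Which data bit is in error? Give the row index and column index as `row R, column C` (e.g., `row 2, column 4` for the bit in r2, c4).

Recompute each row's even parity and compare to rp:
  r0: data parity 1, sent rp 1 → ok
  r1: data parity 0, sent rp 1 → mismatch
  r2: data parity 1, sent rp 1 → ok
  r3: data parity 1, sent rp 1 → ok
Recompute each column's even parity and compare to cp:
  c0: data parity 1, sent cp 1 → ok
  c1: data parity 1, sent cp 1 → ok
  c2: data parity 0, sent cp 0 → ok
  c3: data parity 0, sent cp 0 → ok
  c4: data parity 1, sent cp 0 → mismatch
Exactly one row (r1) and one column (c4) fail → the flipped bit is at their intersection.

row 1, column 4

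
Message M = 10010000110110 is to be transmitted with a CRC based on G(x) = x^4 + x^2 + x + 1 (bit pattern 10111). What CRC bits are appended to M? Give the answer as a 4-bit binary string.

Append 4 zeros: 100100001101100000. Divide by 10111 (XOR where the leading bit is 1):
  pos 0: 10010 XOR 10111 = 00101
  pos 2: 10100 XOR 10111 = 00011
  pos 5: 11011 XOR 10111 = 01100
  pos 6: 11000 XOR 10111 = 01111
  pos 7: 11111 XOR 10111 = 01000
  pos 8: 10001 XOR 10111 = 00110
  pos 10: 11000 XOR 10111 = 01111
  pos 11: 11110 XOR 10111 = 01001
  pos 12: 10010 XOR 10111 = 00101
Remainder (last 4 bits) = 1010. This is the CRC / FCS.

1010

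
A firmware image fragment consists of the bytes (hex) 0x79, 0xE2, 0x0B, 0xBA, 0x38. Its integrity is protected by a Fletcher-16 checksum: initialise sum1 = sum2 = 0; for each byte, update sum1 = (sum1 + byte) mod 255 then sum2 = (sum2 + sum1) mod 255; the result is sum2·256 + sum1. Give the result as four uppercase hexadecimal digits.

Running sums (mod 255):
  after byte 0 (0x79): sum1=121, sum2=121
  after byte 1 (0xE2): sum1=92, sum2=213
  after byte 2 (0x0B): sum1=103, sum2=61
  after byte 3 (0xBA): sum1=34, sum2=95
  after byte 4 (0x38): sum1=90, sum2=185
Checksum = sum2·256 + sum1 = 185·256 + 90 = 47450 = 0xB95A.

B95A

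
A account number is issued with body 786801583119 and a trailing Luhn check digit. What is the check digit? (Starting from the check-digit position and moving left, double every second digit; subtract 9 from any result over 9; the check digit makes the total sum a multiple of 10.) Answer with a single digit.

Partial digits right→left: 9 1 1 3 8 5 1 0 8 6 8 7
Double every second digit counting from the check-digit position (so the 1st, 3rd, 5th, ... of the partial from the right).
  doubled (with −9 where >9): 9 2 7 2 7 7 → sum 34
  kept as-is: 1 3 5 0 6 7 → sum 22
Total = 34 + 22 = 56.
Check digit = (10 − (56 mod 10)) mod 10 = 4.

4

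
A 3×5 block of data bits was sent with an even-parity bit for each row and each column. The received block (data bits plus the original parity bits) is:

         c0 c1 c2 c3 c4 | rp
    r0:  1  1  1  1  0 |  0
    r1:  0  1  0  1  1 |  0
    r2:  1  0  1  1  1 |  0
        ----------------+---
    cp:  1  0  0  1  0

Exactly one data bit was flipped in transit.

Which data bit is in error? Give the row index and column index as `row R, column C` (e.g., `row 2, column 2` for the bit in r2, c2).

Recompute each row's even parity and compare to rp:
  r0: data parity 0, sent rp 0 → ok
  r1: data parity 1, sent rp 0 → mismatch
  r2: data parity 0, sent rp 0 → ok
Recompute each column's even parity and compare to cp:
  c0: data parity 0, sent cp 1 → mismatch
  c1: data parity 0, sent cp 0 → ok
  c2: data parity 0, sent cp 0 → ok
  c3: data parity 1, sent cp 1 → ok
  c4: data parity 0, sent cp 0 → ok
Exactly one row (r1) and one column (c0) fail → the flipped bit is at their intersection.

row 1, column 0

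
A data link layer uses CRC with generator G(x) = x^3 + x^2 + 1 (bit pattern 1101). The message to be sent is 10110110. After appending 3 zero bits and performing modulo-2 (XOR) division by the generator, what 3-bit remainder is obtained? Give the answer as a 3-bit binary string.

Append 3 zeros: 10110110000. Divide by 1101 (XOR where the leading bit is 1):
  pos 0: 1011 XOR 1101 = 0110
  pos 1: 1100 XOR 1101 = 0001
  pos 4: 1110 XOR 1101 = 0011
  pos 6: 1100 XOR 1101 = 0001
Remainder (last 3 bits) = 010. This is the CRC / FCS.

010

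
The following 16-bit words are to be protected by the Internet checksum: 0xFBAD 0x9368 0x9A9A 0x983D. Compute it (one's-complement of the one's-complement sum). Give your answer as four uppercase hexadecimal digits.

3E11

One's-complement addition (fold any carry out of bit 15 back into bit 0):
  0xFBAD + 0x9368 = 0x18F15 → wrap carry → 0x8F16
  0x8F16 + 0x9A9A = 0x129B0 → wrap carry → 0x29B1
  0x29B1 + 0x983D = 0x0C1EE
One's-complement sum = 0xC1EE.
Checksum = ~0xC1EE & 0xFFFF = 0x3E11.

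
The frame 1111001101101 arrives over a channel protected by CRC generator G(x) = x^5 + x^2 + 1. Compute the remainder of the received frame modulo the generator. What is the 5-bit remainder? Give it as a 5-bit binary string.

00000

Modulo-2 division of 1111001101101 by 100101:
  pos 0: 111100 XOR 100101 = 011001
  pos 1: 110011 XOR 100101 = 010110
  pos 2: 101101 XOR 100101 = 001000
  pos 4: 100001 XOR 100101 = 000100
  pos 7: 100101 XOR 100101 = 000000
Remainder = 00000 (zero — the frame passes the CRC check).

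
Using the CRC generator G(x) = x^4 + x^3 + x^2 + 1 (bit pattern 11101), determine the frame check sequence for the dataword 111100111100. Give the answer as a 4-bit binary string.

Append 4 zeros: 1111001111000000. Divide by 11101 (XOR where the leading bit is 1):
  pos 0: 11110 XOR 11101 = 00011
  pos 3: 11011 XOR 11101 = 00110
  pos 5: 11011 XOR 11101 = 00110
  pos 7: 11000 XOR 11101 = 00101
  pos 9: 10100 XOR 11101 = 01001
  pos 10: 10010 XOR 11101 = 01111
  pos 11: 11110 XOR 11101 = 00011
Remainder (last 4 bits) = 0011. This is the CRC / FCS.

0011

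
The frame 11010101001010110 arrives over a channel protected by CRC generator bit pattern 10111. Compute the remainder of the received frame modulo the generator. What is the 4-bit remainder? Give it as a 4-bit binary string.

0100

Modulo-2 division of 11010101001010110 by 10111:
  pos 0: 11010 XOR 10111 = 01101
  pos 1: 11011 XOR 10111 = 01100
  pos 2: 11000 XOR 10111 = 01111
  pos 3: 11111 XOR 10111 = 01000
  pos 4: 10000 XOR 10111 = 00111
  pos 6: 11101 XOR 10111 = 01010
  pos 7: 10100 XOR 10111 = 00011
  pos 10: 11101 XOR 10111 = 01010
  pos 11: 10101 XOR 10111 = 00010
Remainder = 0100 (nonzero — an error is detected).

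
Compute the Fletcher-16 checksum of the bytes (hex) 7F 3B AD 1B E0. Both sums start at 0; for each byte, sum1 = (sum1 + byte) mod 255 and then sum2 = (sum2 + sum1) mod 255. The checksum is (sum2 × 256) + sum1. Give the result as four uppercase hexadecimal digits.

Running sums (mod 255):
  after byte 0 (7F): sum1=127, sum2=127
  after byte 1 (3B): sum1=186, sum2=58
  after byte 2 (AD): sum1=104, sum2=162
  after byte 3 (1B): sum1=131, sum2=38
  after byte 4 (E0): sum1=100, sum2=138
Checksum = sum2·256 + sum1 = 138·256 + 100 = 35428 = 0x8A64.

8A64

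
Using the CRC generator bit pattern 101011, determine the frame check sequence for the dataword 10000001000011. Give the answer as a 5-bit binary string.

11000

Append 5 zeros: 1000000100001100000. Divide by 101011 (XOR where the leading bit is 1):
  pos 0: 100000 XOR 101011 = 001011
  pos 2: 101101 XOR 101011 = 000110
  pos 5: 110000 XOR 101011 = 011011
  pos 6: 110110 XOR 101011 = 011101
  pos 7: 111011 XOR 101011 = 010000
  pos 8: 100001 XOR 101011 = 001010
  pos 10: 101000 XOR 101011 = 000011
Remainder (last 5 bits) = 11000. This is the CRC / FCS.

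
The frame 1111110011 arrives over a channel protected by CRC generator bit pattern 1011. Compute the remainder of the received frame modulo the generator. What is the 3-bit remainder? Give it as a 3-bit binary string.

Modulo-2 division of 1111110011 by 1011:
  pos 0: 1111 XOR 1011 = 0100
  pos 1: 1001 XOR 1011 = 0010
  pos 3: 1010 XOR 1011 = 0001
  pos 6: 1011 XOR 1011 = 0000
Remainder = 000 (zero — the frame passes the CRC check).

000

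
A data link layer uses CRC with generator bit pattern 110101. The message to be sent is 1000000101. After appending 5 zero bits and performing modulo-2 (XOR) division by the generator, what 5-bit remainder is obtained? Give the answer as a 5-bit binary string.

00100

Append 5 zeros: 100000010100000. Divide by 110101 (XOR where the leading bit is 1):
  pos 0: 100000 XOR 110101 = 010101
  pos 1: 101010 XOR 110101 = 011111
  pos 2: 111111 XOR 110101 = 001010
  pos 4: 101001 XOR 110101 = 011100
  pos 5: 111000 XOR 110101 = 001101
  pos 7: 110100 XOR 110101 = 000001
Remainder (last 5 bits) = 00100. This is the CRC / FCS.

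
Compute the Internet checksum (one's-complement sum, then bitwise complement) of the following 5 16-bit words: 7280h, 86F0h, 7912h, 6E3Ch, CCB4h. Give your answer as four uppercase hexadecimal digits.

One's-complement addition (fold any carry out of bit 15 back into bit 0):
  0x7280 + 0x86F0 = 0x0F970
  0xF970 + 0x7912 = 0x17282 → wrap carry → 0x7283
  0x7283 + 0x6E3C = 0x0E0BF
  0xE0BF + 0xCCB4 = 0x1AD73 → wrap carry → 0xAD74
One's-complement sum = 0xAD74.
Checksum = ~0xAD74 & 0xFFFF = 0x528B.

528B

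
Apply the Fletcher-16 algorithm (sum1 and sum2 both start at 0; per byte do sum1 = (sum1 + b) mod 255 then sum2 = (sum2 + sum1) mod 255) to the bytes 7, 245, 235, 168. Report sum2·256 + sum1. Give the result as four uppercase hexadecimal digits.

Running sums (mod 255):
  after byte 0 (7): sum1=7, sum2=7
  after byte 1 (245): sum1=252, sum2=4
  after byte 2 (235): sum1=232, sum2=236
  after byte 3 (168): sum1=145, sum2=126
Checksum = sum2·256 + sum1 = 126·256 + 145 = 32401 = 0x7E91.

7E91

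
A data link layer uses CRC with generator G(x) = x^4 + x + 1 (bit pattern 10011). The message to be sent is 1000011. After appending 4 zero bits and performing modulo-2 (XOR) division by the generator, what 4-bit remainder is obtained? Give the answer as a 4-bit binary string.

0010

Append 4 zeros: 10000110000. Divide by 10011 (XOR where the leading bit is 1):
  pos 0: 10000 XOR 10011 = 00011
  pos 3: 11110 XOR 10011 = 01101
  pos 4: 11010 XOR 10011 = 01001
  pos 5: 10010 XOR 10011 = 00001
Remainder (last 4 bits) = 0010. This is the CRC / FCS.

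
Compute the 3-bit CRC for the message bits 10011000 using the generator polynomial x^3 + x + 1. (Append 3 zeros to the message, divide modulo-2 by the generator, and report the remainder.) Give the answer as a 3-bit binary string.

111

Append 3 zeros: 10011000000. Divide by 1011 (XOR where the leading bit is 1):
  pos 0: 1001 XOR 1011 = 0010
  pos 2: 1010 XOR 1011 = 0001
  pos 5: 1000 XOR 1011 = 0011
  pos 7: 1100 XOR 1011 = 0111
Remainder (last 3 bits) = 111. This is the CRC / FCS.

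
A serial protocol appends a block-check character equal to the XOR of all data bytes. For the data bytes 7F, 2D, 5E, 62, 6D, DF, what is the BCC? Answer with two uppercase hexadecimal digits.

DC

XOR the bytes together:
  start with 0x7F
  0x7F ⊕ 0x2D = 0x52
  0x52 ⊕ 0x5E = 0x0C
  0x0C ⊕ 0x62 = 0x6E
  0x6E ⊕ 0x6D = 0x03
  0x03 ⊕ 0xDF = 0xDC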